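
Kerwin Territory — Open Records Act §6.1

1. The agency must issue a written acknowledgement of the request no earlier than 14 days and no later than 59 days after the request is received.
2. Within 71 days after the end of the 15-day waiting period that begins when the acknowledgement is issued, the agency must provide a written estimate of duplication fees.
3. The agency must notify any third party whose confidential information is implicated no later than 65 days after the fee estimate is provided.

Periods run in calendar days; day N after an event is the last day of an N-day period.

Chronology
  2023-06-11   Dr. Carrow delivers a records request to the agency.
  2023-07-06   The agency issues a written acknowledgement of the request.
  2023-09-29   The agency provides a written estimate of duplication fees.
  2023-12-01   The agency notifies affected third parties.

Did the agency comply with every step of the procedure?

Step 1: the window is 14–59 days after 2023-06-11 (when the request is received), so 2023-06-25 through 2023-08-09; done 2023-07-06 — within the window.
Step 2: 71 days after 2023-07-21 (end of the 15-day waiting period, which began when the acknowledgement is issued on 2023-07-06) is 2023-09-30; 2023-09-29 is within that limit.
Step 3: 65 days after 2023-09-29 (when the fee estimate is provided) is 2023-12-03; 2023-12-01 is within that limit.

Yes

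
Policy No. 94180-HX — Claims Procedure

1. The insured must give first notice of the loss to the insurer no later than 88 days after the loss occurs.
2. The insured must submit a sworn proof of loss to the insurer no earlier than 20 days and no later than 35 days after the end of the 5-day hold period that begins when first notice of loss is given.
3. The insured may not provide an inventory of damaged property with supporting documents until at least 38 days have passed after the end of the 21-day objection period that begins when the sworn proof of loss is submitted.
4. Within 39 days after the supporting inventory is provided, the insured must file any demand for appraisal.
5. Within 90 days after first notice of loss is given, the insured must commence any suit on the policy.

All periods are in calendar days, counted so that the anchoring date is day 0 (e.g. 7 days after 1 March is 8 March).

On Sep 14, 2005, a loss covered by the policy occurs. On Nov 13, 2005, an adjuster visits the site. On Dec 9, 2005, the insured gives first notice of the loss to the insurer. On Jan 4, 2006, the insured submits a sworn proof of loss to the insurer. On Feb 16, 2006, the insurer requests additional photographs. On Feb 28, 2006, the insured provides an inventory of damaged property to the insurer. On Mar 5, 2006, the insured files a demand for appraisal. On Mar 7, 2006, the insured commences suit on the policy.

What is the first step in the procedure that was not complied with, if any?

Step 1: 88 days after Sep 14, 2005 (when the loss occurs) is Dec 11, 2005; completed Dec 9, 2005, before the deadline.
Step 2: the window is 20–35 days after Dec 14, 2005 (end of the 5-day hold period, which began when first notice of loss is given on Dec 9, 2005), so Jan 3, 2006 through Jan 18, 2006; done Jan 4, 2006, which is between those dates.
Step 3: the earliest permitted date is 38 days after Jan 25, 2006 (end of the 21-day objection period, which began when the sworn proof of loss is submitted on Jan 4, 2006), i.e. Mar 4, 2006; done Feb 28, 2006 — 4 days too early.

Step 3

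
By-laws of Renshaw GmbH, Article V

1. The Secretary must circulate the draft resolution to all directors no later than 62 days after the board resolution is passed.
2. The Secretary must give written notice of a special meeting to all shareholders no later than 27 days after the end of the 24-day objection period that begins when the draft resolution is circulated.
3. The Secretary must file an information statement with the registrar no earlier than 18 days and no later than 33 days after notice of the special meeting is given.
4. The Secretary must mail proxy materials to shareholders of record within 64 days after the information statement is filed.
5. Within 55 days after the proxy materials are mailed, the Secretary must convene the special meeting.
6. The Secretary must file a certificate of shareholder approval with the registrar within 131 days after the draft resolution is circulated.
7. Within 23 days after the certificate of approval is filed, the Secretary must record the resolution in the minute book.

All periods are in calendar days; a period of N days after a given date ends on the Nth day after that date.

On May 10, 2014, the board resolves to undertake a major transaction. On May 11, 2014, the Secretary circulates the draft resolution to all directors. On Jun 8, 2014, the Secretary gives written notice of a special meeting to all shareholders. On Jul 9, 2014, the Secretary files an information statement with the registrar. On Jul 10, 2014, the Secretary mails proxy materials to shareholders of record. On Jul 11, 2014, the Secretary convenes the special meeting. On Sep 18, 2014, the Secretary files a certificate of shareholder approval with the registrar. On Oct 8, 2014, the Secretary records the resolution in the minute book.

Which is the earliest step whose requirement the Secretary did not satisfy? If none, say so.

(1) due by May 10, 2014 + 62 days = Jul 11, 2014; May 11, 2014 is within that limit.
(2) due by Jun 4, 2014 + 27 days = Jul 1, 2014; Jun 8, 2014 is within that limit.
(3) the permitted window runs from Jun 8, 2014 + 18 = Jun 26, 2014 to Jun 8, 2014 + 33 = Jul 11, 2014; done Jul 9, 2014 — within the window.
(4) due by Jul 9, 2014 + 64 days = Sep 11, 2014; completed Jul 10, 2014, before the deadline.
(5) due by Jul 10, 2014 + 55 days = Sep 3, 2014; Jul 11, 2014 is within that limit.
(6) due by May 11, 2014 + 131 days = Sep 19, 2014; completed Sep 18, 2014, before the deadline.
(7) due by Sep 18, 2014 + 23 days = Oct 11, 2014; completed Oct 8, 2014, before the deadline.

None — every step was satisfied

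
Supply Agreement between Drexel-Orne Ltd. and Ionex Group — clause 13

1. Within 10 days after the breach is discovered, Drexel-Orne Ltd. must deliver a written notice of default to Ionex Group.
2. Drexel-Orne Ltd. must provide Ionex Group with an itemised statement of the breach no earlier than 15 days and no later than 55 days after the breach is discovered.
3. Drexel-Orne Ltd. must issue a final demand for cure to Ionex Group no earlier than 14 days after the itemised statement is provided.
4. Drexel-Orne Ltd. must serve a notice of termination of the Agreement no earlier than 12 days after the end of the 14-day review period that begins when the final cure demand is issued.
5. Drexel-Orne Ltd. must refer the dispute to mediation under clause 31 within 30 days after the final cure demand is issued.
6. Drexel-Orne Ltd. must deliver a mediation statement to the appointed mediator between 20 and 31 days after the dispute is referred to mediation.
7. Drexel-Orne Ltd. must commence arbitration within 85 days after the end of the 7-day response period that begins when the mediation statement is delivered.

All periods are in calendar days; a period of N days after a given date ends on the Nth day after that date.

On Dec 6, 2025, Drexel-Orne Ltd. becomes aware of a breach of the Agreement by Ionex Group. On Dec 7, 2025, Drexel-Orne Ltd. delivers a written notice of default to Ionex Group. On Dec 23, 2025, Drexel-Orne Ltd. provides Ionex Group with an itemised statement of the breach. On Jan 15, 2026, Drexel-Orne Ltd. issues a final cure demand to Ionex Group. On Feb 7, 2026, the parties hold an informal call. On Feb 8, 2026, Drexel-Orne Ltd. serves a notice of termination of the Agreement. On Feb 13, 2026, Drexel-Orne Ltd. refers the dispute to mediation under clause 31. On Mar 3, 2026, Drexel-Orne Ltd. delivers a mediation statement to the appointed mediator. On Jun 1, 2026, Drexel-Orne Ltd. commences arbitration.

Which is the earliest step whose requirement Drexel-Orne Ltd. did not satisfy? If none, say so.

(1) due by Dec 6, 2025 + 10 days = Dec 16, 2025; Dec 7, 2025 is within that limit.
(2) the permitted window runs from Dec 6, 2025 + 15 = Dec 21, 2025 to Dec 6, 2025 + 55 = Jan 30, 2026; Dec 23, 2025 falls inside that range.
(3) permitted from Dec 23, 2025 + 14 days = Jan 6, 2026 onward; Jan 15, 2026 is on or after that date.
(4) permitted from Jan 29, 2026 + 12 days = Feb 10, 2026 onward; acted on Feb 8, 2026, 2 days prematurely.
The procedure was therefore not followed at step 4.

Step 4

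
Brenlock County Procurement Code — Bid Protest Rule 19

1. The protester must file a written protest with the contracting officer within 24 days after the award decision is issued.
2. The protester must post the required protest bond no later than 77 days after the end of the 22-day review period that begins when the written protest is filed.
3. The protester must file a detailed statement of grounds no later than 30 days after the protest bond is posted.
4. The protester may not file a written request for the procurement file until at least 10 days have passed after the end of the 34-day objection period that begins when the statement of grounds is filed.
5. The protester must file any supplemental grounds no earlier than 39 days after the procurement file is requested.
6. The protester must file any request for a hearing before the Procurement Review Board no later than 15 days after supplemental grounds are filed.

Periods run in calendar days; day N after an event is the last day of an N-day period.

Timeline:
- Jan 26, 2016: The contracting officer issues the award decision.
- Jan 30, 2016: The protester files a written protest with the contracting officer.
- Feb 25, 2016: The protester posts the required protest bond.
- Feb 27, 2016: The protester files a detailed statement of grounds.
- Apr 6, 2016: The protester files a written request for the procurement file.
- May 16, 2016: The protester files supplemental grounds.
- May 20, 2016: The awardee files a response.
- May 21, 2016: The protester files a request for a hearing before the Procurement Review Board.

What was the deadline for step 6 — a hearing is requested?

May 31, 2016

Step 6 runs from May 16, 2016, when supplemental grounds are filed. 15 days after May 16, 2016 is May 31, 2016.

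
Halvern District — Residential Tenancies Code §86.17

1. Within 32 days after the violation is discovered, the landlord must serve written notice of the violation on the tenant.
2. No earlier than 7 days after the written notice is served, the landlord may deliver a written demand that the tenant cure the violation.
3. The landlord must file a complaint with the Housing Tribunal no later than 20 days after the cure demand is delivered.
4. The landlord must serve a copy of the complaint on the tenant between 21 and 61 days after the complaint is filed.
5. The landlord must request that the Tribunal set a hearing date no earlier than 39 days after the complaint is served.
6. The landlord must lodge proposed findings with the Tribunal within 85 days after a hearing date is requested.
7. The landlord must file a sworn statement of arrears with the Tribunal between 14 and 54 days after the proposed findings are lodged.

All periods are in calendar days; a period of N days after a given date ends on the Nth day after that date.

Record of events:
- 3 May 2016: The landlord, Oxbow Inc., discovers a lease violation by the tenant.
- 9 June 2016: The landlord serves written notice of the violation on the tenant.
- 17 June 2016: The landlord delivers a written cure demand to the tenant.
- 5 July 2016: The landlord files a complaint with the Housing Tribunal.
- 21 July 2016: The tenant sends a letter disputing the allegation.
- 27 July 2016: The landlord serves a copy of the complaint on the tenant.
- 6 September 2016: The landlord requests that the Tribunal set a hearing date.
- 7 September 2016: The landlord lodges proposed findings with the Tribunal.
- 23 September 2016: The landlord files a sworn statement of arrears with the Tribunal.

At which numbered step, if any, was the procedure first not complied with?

Step 1 — counting 32 days from 3 May 2016 (when the violation is discovered) gives a deadline of 4 June 2016; done 9 June 2016 — 5 days late.
Later steps need not be reached.

Step 1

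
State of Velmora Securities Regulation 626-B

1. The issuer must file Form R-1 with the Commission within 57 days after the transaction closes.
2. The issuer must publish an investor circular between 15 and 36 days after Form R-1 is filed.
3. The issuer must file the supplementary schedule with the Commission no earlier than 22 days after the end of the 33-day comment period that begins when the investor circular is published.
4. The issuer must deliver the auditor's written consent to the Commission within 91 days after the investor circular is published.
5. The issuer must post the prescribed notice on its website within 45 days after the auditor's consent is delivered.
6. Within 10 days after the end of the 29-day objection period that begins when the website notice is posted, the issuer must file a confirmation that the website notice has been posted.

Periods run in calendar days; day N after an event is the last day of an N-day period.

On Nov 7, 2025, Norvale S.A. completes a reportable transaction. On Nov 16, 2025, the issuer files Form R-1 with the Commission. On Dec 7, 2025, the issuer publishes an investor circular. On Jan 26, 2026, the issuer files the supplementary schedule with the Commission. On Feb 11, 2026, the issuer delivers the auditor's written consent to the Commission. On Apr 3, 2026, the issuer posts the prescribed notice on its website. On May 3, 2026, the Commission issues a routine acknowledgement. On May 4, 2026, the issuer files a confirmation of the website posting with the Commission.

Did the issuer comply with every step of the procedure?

No

Step 1: 57 days after Nov 7, 2025 (when the transaction closes) is Jan 3, 2026; completed Nov 16, 2025, before the deadline.
Step 2: the window is 15–36 days after Nov 16, 2025 (when Form R-1 is filed), so Dec 1, 2025 through Dec 22, 2025; done Dec 7, 2025 — within the window.
Step 3: the earliest permitted date is 22 days after Jan 9, 2026 (end of the 33-day comment period, which began when the investor circular is published on Dec 7, 2025), i.e. Jan 31, 2026; done Jan 26, 2026 — 5 days too early.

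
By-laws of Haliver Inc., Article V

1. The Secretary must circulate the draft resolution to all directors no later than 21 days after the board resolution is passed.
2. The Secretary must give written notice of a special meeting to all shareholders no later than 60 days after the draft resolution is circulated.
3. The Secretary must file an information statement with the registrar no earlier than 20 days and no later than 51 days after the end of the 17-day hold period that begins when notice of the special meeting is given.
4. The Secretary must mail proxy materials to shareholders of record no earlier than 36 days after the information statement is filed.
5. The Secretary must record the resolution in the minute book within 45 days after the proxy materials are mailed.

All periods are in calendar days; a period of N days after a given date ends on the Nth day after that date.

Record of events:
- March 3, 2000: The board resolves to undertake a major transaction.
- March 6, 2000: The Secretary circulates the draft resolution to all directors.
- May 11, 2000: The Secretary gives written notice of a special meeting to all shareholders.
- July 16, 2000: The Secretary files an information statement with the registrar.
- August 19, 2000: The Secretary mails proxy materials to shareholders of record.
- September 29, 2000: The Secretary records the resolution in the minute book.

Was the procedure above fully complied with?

Step 1 — counting 21 days from March 3, 2000 (when the board resolution is passed) gives a deadline of March 24, 2000; done March 6, 2000 — timely.
Step 2 — counting 60 days from March 6, 2000 (when the draft resolution is circulated) gives a deadline of May 5, 2000; done May 11, 2000 — 6 days late.

No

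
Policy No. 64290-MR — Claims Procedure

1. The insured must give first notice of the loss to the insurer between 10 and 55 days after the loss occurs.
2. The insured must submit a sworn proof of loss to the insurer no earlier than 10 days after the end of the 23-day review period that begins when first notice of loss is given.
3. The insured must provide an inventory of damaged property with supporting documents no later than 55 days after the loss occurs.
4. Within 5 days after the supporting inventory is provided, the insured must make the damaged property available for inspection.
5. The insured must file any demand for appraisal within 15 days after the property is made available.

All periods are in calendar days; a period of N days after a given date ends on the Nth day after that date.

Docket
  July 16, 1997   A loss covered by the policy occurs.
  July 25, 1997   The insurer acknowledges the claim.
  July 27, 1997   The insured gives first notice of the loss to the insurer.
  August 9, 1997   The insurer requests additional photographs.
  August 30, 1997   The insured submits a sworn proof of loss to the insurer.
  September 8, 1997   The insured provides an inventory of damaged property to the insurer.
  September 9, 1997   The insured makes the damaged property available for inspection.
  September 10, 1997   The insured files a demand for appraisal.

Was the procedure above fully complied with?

Yes

Step 1: the window is 10–55 days after July 16, 1997 (when the loss occurs), so July 26, 1997 through September 9, 1997; done July 27, 1997 — within the window.
Step 2: the earliest permitted date is 10 days after August 19, 1997 (end of the 23-day review period, which began when first notice of loss is given on July 27, 1997), i.e. August 29, 1997; August 30, 1997 is on or after that date.
Step 3: 55 days after July 16, 1997 (when the loss occurs) is September 9, 1997; September 8, 1997 is within that limit.
Step 4: 5 days after September 8, 1997 (when the supporting inventory is provided) is September 13, 1997; done September 9, 1997 — timely.
Step 5: 15 days after September 9, 1997 (when the property is made available) is September 24, 1997; completed September 10, 1997, before the deadline.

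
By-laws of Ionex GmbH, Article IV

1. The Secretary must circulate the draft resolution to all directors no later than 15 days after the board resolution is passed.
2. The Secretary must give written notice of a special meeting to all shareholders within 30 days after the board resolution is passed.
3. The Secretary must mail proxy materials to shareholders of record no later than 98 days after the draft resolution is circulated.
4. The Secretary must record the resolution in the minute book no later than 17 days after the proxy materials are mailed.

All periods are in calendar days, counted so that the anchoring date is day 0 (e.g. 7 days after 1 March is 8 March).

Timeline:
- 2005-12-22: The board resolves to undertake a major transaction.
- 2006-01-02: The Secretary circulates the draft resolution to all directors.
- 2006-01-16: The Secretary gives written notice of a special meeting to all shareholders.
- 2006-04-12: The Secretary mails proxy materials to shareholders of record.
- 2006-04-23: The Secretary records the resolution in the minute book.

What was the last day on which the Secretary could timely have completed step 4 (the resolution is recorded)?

2006-04-29

Step 4 runs from 2006-04-12, when the proxy materials are mailed. 17 days after 2006-04-12 is 2006-04-29.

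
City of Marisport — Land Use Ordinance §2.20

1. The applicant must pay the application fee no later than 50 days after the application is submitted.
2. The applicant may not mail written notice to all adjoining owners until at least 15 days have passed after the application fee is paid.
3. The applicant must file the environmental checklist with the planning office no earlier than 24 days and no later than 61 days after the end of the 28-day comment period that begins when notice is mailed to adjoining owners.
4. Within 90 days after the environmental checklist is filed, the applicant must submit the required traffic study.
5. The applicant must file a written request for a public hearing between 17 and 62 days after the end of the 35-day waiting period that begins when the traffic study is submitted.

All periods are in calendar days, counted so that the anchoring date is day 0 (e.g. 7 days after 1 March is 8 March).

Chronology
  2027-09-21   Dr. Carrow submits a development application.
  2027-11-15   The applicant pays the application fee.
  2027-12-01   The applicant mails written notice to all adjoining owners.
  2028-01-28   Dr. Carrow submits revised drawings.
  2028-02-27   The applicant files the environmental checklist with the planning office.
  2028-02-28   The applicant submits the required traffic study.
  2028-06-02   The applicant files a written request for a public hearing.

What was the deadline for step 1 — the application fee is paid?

2027-11-10

Step 1 runs from 2027-09-21, when the application is submitted. 50 days after 2027-09-21 is 2027-11-10.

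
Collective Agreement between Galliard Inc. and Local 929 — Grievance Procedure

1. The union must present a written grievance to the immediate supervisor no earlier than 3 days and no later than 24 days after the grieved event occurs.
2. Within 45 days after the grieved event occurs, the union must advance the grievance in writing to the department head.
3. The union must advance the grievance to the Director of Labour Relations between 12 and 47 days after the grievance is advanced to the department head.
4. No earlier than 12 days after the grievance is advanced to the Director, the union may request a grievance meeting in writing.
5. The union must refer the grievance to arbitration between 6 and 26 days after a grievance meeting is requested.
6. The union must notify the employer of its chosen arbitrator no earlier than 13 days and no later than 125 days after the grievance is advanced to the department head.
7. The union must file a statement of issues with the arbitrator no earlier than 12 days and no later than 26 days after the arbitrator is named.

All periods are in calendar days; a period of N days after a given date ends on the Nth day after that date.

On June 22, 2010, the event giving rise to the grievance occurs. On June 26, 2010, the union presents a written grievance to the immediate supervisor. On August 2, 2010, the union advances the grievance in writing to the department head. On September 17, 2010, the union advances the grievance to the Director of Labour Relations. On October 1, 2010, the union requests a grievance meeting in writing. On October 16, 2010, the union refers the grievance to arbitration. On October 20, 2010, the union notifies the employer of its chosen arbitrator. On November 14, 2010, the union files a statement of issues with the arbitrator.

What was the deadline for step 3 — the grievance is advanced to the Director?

September 18, 2010

Step 3 runs from August 2, 2010, when the grievance is advanced to the department head. The window is 12–47 days after August 2, 2010; it closes on September 18, 2010.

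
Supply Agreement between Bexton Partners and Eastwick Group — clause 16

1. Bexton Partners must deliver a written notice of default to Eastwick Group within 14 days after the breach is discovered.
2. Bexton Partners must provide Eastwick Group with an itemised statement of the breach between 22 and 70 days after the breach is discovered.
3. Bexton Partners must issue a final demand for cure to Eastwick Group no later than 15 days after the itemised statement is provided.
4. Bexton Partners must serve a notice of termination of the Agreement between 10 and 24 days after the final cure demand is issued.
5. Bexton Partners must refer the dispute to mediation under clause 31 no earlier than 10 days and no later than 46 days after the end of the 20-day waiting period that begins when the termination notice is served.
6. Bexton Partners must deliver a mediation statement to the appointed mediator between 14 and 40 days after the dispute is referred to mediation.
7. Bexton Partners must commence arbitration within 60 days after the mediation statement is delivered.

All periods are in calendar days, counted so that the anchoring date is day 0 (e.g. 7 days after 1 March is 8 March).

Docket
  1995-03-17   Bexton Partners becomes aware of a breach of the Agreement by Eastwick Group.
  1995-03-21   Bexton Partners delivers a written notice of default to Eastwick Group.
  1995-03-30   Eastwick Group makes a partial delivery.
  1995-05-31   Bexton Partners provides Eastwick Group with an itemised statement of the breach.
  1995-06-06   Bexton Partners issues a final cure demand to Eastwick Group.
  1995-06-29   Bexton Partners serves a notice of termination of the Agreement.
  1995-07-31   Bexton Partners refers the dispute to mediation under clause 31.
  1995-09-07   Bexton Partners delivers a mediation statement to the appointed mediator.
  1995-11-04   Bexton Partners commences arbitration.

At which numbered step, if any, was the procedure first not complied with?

Step 2

(1) due by 1995-03-17 + 14 days = 1995-03-31; done 1995-03-21 — timely.
(2) the permitted window runs from 1995-03-17 + 22 = 1995-04-08 to 1995-03-17 + 70 = 1995-05-26; 1995-05-31 is 5 days past the end of the window.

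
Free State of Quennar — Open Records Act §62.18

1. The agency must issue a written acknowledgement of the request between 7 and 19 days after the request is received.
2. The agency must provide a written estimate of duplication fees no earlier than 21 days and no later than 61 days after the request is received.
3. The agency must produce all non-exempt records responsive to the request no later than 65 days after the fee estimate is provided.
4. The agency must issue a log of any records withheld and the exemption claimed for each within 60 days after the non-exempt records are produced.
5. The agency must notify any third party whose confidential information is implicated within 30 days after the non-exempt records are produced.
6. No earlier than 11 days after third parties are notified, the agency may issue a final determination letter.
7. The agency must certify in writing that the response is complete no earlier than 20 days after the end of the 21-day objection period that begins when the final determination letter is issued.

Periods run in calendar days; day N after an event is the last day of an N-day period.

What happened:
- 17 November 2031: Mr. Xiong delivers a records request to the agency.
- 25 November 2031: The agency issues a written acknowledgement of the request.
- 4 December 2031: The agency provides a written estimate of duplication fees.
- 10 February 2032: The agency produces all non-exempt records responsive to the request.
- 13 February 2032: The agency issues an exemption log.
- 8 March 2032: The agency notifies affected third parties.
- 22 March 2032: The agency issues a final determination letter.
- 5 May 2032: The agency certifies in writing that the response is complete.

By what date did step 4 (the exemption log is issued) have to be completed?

Step 4 runs from 10 February 2032, when the non-exempt records are produced. 60 days after 10 February 2032 is 10 April 2032.

10 April 2032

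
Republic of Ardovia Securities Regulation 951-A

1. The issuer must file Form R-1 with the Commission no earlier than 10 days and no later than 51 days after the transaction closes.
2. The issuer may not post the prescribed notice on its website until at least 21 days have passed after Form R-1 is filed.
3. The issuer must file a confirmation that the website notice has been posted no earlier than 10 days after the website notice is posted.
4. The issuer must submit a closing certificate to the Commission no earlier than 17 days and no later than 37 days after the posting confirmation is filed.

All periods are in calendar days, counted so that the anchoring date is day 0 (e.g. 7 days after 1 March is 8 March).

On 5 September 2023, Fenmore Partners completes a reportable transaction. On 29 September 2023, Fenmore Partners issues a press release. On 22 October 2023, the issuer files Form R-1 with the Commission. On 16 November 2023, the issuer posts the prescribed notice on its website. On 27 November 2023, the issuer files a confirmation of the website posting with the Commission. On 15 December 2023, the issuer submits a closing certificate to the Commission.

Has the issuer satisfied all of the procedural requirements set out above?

Step 1: the window is 10–51 days after 5 September 2023 (when the transaction closes), so 15 September 2023 through 26 October 2023; done 22 October 2023, which is between those dates.
Step 2: the earliest permitted date is 21 days after 22 October 2023 (when Form R-1 is filed), i.e. 12 November 2023; 16 November 2023 is on or after that date.
Step 3: the earliest permitted date is 10 days after 16 November 2023 (when the website notice is posted), i.e. 26 November 2023; done 27 November 2023, after the minimum wait.
Step 4: the window is 17–37 days after 27 November 2023 (when the posting confirmation is filed), so 14 December 2023 through 3 January 2024; done 15 December 2023 — within the window.

Yes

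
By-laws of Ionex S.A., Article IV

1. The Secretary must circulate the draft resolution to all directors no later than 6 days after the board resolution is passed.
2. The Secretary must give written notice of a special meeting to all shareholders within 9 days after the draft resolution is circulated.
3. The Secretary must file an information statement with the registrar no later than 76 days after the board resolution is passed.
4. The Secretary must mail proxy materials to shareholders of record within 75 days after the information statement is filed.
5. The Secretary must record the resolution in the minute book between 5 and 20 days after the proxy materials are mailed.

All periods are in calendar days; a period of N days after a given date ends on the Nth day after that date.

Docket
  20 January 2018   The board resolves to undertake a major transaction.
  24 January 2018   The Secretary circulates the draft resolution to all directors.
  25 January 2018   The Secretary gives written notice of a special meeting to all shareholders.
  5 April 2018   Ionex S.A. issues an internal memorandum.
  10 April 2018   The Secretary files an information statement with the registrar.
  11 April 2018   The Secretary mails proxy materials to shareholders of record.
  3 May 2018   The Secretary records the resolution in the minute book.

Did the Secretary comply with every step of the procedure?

(1) due by 20 January 2018 + 6 days = 26 January 2018; done 24 January 2018 — timely.
(2) due by 24 January 2018 + 9 days = 2 February 2018; done 25 January 2018 — timely.
(3) due by 20 January 2018 + 76 days = 6 April 2018; done 10 April 2018 — 4 days late.
Later steps need not be reached.

No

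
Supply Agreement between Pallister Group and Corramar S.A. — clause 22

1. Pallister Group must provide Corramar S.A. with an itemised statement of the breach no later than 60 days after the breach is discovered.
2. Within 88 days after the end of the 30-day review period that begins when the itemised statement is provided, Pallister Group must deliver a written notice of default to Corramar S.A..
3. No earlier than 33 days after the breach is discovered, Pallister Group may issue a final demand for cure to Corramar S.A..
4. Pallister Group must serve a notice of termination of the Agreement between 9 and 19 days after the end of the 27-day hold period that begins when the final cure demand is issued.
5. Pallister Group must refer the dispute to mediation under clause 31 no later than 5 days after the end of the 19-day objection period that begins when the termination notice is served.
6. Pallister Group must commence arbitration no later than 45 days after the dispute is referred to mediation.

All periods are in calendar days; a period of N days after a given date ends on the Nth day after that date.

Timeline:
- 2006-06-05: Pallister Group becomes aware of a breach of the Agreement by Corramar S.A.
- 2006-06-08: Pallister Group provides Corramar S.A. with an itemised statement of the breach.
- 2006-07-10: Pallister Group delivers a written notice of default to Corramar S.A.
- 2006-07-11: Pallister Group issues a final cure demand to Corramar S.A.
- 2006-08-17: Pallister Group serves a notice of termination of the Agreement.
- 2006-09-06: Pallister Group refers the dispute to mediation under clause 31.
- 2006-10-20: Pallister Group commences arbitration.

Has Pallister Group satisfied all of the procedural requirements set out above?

Step 1: 60 days after 2006-06-05 (when the breach is discovered) is 2006-08-04; 2006-06-08 is within that limit.
Step 2: 88 days after 2006-07-08 (end of the 30-day review period, which began when the itemised statement is provided on 2006-06-08) is 2006-10-04; done 2006-07-10 — timely.
Step 3: the earliest permitted date is 33 days after 2006-06-05 (when the breach is discovered), i.e. 2006-07-08; done 2006-07-11, after the minimum wait.
Step 4: the window is 9–19 days after 2006-08-07 (end of the 27-day hold period, which began when the final cure demand is issued on 2006-07-11), so 2006-08-16 through 2006-08-26; done 2006-08-17 — within the window.
Step 5: 5 days after 2006-09-05 (end of the 19-day objection period, which began when the termination notice is served on 2006-08-17) is 2006-09-10; done 2006-09-06 — timely.
Step 6: 45 days after 2006-09-06 (when the dispute is referred to mediation) is 2006-10-21; done 2006-10-20 — timely.

Yes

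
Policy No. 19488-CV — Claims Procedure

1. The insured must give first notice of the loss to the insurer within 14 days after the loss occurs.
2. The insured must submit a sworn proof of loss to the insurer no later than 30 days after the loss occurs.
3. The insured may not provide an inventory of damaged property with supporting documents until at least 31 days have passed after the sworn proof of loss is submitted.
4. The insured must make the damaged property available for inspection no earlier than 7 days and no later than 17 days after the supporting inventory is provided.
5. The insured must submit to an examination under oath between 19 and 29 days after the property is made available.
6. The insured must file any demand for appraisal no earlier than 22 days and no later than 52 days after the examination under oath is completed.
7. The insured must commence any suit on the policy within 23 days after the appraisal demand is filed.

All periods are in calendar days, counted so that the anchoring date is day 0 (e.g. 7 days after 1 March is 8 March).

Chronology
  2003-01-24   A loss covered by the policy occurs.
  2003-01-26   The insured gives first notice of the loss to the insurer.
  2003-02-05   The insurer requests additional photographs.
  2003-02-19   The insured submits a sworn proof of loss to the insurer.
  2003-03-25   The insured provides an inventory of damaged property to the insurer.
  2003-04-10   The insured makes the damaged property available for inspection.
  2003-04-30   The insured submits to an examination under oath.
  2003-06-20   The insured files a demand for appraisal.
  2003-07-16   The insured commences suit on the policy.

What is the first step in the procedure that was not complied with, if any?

Step 7

Step 1 — counting 14 days from 2003-01-24 (when the loss occurs) gives a deadline of 2003-02-07; done 2003-01-26 — timely.
Step 2 — counting 30 days from 2003-01-24 (when the loss occurs) gives a deadline of 2003-02-23; 2003-02-19 is within that limit.
Step 3 — must wait 31 days from 2003-02-19 (when the sworn proof of loss is submitted), so not before 2003-03-22; 2003-03-25 is on or after that date.
Step 4 — 7 and 17 days from 2003-03-25 (when the supporting inventory is provided) are 2003-04-01 and 2003-04-11 respectively; done 2003-04-10, which is between those dates.
Step 5 — 19 and 29 days from 2003-04-10 (when the property is made available) are 2003-04-29 and 2003-05-09 respectively; done 2003-04-30, which is between those dates.
Step 6 — 22 and 52 days from 2003-04-30 (when the examination under oath is completed) are 2003-05-22 and 2003-06-21 respectively; 2003-06-20 falls inside that range.
Step 7 — counting 23 days from 2003-06-20 (when the appraisal demand is filed) gives a deadline of 2003-07-13; not done until 2003-07-16, 3 days after the deadline.
The analysis stops there.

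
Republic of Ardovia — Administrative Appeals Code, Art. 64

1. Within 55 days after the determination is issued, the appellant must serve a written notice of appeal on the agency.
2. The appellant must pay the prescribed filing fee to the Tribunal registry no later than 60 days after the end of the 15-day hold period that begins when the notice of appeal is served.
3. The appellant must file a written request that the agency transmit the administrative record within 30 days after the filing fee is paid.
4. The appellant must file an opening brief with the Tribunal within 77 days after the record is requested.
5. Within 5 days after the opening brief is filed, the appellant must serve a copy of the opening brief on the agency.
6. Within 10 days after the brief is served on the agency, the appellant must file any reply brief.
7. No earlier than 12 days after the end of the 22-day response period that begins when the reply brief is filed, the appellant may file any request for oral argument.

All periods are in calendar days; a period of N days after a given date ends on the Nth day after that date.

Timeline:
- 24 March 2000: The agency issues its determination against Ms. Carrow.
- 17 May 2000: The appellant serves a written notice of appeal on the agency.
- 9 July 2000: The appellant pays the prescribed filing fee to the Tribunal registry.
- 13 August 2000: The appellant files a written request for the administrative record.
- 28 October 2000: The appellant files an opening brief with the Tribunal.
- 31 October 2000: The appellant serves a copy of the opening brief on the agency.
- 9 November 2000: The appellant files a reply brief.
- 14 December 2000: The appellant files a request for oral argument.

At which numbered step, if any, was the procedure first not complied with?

Step 3

Step 1 — counting 55 days from 24 March 2000 (when the determination is issued) gives a deadline of 18 May 2000; completed 17 May 2000, before the deadline.
Step 2 — counting 60 days from 1 June 2000 (end of the 15-day hold period, which began when the notice of appeal is served on 17 May 2000) gives a deadline of 31 July 2000; done 9 July 2000 — timely.
Step 3 — counting 30 days from 9 July 2000 (when the filing fee is paid) gives a deadline of 8 August 2000; 13 August 2000 misses that deadline by 5 days.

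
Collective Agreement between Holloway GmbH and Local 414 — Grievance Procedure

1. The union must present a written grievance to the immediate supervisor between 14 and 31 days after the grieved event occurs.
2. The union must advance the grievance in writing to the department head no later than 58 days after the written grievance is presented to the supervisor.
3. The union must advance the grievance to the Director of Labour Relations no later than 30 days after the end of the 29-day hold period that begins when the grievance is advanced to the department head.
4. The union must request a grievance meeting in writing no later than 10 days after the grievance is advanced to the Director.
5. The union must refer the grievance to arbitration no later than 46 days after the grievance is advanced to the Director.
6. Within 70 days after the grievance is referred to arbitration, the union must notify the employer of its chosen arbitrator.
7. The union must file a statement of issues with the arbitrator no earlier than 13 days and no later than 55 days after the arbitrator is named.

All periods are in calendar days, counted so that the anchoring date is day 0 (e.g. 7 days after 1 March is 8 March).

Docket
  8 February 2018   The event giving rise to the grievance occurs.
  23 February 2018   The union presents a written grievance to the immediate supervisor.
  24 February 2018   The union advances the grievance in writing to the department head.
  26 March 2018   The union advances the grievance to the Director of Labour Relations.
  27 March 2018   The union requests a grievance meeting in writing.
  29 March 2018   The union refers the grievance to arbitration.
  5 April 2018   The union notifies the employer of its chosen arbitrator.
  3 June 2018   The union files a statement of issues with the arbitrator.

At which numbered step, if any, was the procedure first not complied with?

Step 7

(1) the permitted window runs from 8 February 2018 + 14 = 22 February 2018 to 8 February 2018 + 31 = 11 March 2018; done 23 February 2018 — within the window.
(2) due by 23 February 2018 + 58 days = 22 April 2018; completed 24 February 2018, before the deadline.
(3) due by 25 March 2018 + 30 days = 24 April 2018; completed 26 March 2018, before the deadline.
(4) due by 26 March 2018 + 10 days = 5 April 2018; 27 March 2018 is within that limit.
(5) due by 26 March 2018 + 46 days = 11 May 2018; 29 March 2018 is within that limit.
(6) due by 29 March 2018 + 70 days = 7 June 2018; completed 5 April 2018, before the deadline.
(7) the permitted window runs from 5 April 2018 + 13 = 18 April 2018 to 5 April 2018 + 55 = 30 May 2018; done 3 June 2018 — 4 days after the window closed.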